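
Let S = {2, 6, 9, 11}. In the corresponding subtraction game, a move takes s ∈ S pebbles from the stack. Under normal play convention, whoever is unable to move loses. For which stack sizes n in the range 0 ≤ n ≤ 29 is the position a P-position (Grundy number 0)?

0, 1, 4, 5, 8, 18, 21, 22, 25, 26

n :  0  1  2  3  4  5  6  7  8  9 10 11 12 13 14 15 16 17 18 19 20 21 22 23 24 25 26 27 28 29
G :  0  0  1  1  0  0  1  1  0  2  1  3  2  2  3  3  2  2  0  3  1  0  0  1  1  0  0  1  1  2
P-positions are exactly the n with G(n) = 0.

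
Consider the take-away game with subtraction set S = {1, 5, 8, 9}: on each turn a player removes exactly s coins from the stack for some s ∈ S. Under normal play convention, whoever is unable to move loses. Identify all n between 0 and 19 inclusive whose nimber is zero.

n :  0  1  2  3  4  5  6  7  8  9 10 11 12 13 14 15 16 17 18 19
G :  0  1  0  1  0  1  0  1  2  3  2  3  2  3  2  3  0  1  0  1
P-positions are exactly the n with G(n) = 0.

0, 2, 4, 6, 16, 18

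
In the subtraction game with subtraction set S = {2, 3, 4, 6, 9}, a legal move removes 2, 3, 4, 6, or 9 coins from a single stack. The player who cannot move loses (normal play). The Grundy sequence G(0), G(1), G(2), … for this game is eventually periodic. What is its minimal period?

n :  0  1  2  3  4  5  6  7  8  9 10 11 12 13 14 15 16 17 18 19 20 21 22 23 24 25 26 27
G :  0  0  1  1  2  2  3  3  0  4  1  5  2  0  3  1  4  2  0  3  1  4  2  0  3  1  4  2
From n = 12 onward G(n+5) = G(n); since this holds over max(S) = 9 consecutive positions the period is 5 (pre-period 12).

5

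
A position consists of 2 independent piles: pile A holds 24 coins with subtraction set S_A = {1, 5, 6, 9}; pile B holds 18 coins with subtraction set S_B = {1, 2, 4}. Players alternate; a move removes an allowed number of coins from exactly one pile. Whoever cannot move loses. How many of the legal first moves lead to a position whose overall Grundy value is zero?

0

Pile A, S = {1, 5, 6, 9}:
n :  0  1  2  3  4  5  6  7  8  9 10 11 12 13 14 15 16 17 18 19 20 21 22 23 24
G :  0  1  0  1  0  1  2  3  2  3  2  3  0  1  0  1  0  1  2  3  2  3  2  3  0
G_A(24) = 0.
Pile B, S = {1, 2, 4}:
G(0) = 0
G(1) = mex{0} = 1
G(2) = mex{1,0} = 2
G(3) = mex{2,1} = 0
G(4) = mex{0,2,0} = 1
G(5) = mex{1,0,1} = 2
G(6) = mex{2,1,2} = 0
G(7) = mex{0,2,0} = 1
G(8) = mex{1,0,1} = 2
G(9) = mex{2,1,2} = 0
G(10) = mex{0,2,0} = 1
G(11) = mex{1,0,1} = 2
G(12) = mex{2,1,2} = 0
G(13) = mex{0,2,0} = 1
G(14) = mex{1,0,1} = 2
G(15) = mex{2,1,2} = 0
G(16) = mex{0,2,0} = 1
G(17) = mex{1,0,1} = 2
G(18) = mex{2,1,2} = 0
G_B(18) = 0.
Combined Grundy value = 0 ⊕ 0 = 0.
A winning move leaves total XOR = 0, i.e. changes one component's Grundy value g to g ⊕ X where X is the current total.
Pile A: target g' = 0⊕0 = 0, but every legal move changes the Grundy value (mex property), so 0 moves.
Pile B: target g' = 0⊕0 = 0, but every legal move changes the Grundy value (mex property), so 0 moves.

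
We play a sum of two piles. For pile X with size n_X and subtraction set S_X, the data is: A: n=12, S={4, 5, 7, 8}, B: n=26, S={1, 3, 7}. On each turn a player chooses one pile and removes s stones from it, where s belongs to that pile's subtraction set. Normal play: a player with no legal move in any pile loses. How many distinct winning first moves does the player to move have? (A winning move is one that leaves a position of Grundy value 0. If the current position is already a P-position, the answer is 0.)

0

Pile A, S = {4, 5, 7, 8}:
G(0) = 0
G(1) = mex{} = 0
G(2) = mex{} = 0
G(3) = mex{} = 0
G(4) = mex{0} = 1
G(5) = mex{0,0} = 1
G(6) = mex{0,0} = 1
G(7) = mex{0,0,0} = 1
G(8) = mex{1,0,0,0} = 2
G(9) = mex{1,1,0,0} = 2
G(10) = mex{1,1,0,0} = 2
G(11) = mex{1,1,1,0} = 2
G(12) = mex{2,1,1,1} = 0
G_A(12) = 0.
Pile B, S = {1, 3, 7}:
G(0) = 0
G(1) = mex{0} = 1
G(2) = mex{1} = 0
G(3) = mex{0,0} = 1
G(4) = mex{1,1} = 0
G(5) = mex{0,0} = 1
G(6) = mex{1,1} = 0
G(7) = mex{0,0,0} = 1
G(8) = mex{1,1,1} = 0
G(9) = mex{0,0,0} = 1
G(10) = mex{1,1,1} = 0
G(11) = mex{0,0,0} = 1
G(12) = mex{1,1,1} = 0
G(13) = mex{0,0,0} = 1
G(14) = mex{1,1,1} = 0
G(15) = mex{0,0,0} = 1
G(16) = mex{1,1,1} = 0
G(17) = mex{0,0,0} = 1
G(18) = mex{1,1,1} = 0
G(19) = mex{0,0,0} = 1
G(20) = mex{1,1,1} = 0
G(21) = mex{0,0,0} = 1
G(22) = mex{1,1,1} = 0
G(23) = mex{0,0,0} = 1
G(24) = mex{1,1,1} = 0
G(25) = mex{0,0,0} = 1
G(26) = mex{1,1,1} = 0
G_B(26) = 0.
Combined Grundy value = 0 ⊕ 0 = 0.
A winning move leaves total XOR = 0, i.e. changes one component's Grundy value g to g ⊕ X where X is the current total.
Pile A: target g' = 0⊕0 = 0, but every legal move changes the Grundy value (mex property), so 0 moves.
Pile B: target g' = 0⊕0 = 0, but every legal move changes the Grundy value (mex property), so 0 moves.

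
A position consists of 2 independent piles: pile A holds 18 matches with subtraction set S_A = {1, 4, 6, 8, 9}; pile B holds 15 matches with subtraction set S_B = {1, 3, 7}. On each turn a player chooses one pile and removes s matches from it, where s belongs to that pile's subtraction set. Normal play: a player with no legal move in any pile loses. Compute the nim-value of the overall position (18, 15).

Pile A, S = {1, 4, 6, 8, 9}:
G(0) = 0
G(1) = mex{0} = 1
G(2) = mex{1} = 0
G(3) = mex{0} = 1
G(4) = mex{1,0} = 2
G(5) = mex{2,1} = 0
G(6) = mex{0,0,0} = 1
G(7) = mex{1,1,1} = 0
G(8) = mex{0,2,0,0} = 1
G(9) = mex{1,0,1,1,0} = 2
G(10) = mex{2,1,2,0,1} = 3
G(11) = mex{3,0,0,1,0} = 2
G(12) = mex{2,1,1,2,1} = 0
G(13) = mex{0,2,0,0,2} = 1
G(14) = mex{1,3,1,1,0} = 2
G(15) = mex{2,2,2,0,1} = 3
G(16) = mex{3,0,3,1,0} = 2
G(17) = mex{2,1,2,2,1} = 0
G(18) = mex{0,2,0,3,2} = 1
G_A(18) = 1.
Pile B, S = {1, 3, 7}:
G(0) = 0
G(1) = mex{0} = 1
G(2) = mex{1} = 0
G(3) = mex{0,0} = 1
G(4) = mex{1,1} = 0
G(5) = mex{0,0} = 1
G(6) = mex{1,1} = 0
G(7) = mex{0,0,0} = 1
G(8) = mex{1,1,1} = 0
G(9) = mex{0,0,0} = 1
G(10) = mex{1,1,1} = 0
G(11) = mex{0,0,0} = 1
G(12) = mex{1,1,1} = 0
G(13) = mex{0,0,0} = 1
G(14) = mex{1,1,1} = 0
G(15) = mex{0,0,0} = 1
G_B(15) = 1.
Combined Grundy value = 1 ⊕ 1 = 0.

0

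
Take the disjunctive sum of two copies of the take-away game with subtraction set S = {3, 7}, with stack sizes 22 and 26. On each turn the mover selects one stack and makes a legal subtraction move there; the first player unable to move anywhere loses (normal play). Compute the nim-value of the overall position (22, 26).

All stacks use S = {3, 7}:
G(0) = 0
G(1) = mex{} = 0
G(2) = mex{} = 0
G(3) = mex{0} = 1
G(4) = mex{0} = 1
G(5) = mex{0} = 1
G(6) = mex{1} = 0
G(7) = mex{1,0} = 2
G(8) = mex{1,0} = 2
G(9) = mex{0,0} = 1
G(10) = mex{2,1} = 0
G(11) = mex{2,1} = 0
G(12) = mex{1,1} = 0
G(13) = mex{0,0} = 1
G(14) = mex{0,2} = 1
G(15) = mex{0,2} = 1
G(16) = mex{1,1} = 0
G(17) = mex{1,0} = 2
G(18) = mex{1,0} = 2
G(19) = mex{0,0} = 1
G(20) = mex{2,1} = 0
G(21) = mex{2,1} = 0
G(22) = mex{1,1} = 0
G(23) = mex{0,0} = 1
G(24) = mex{0,2} = 1
G(25) = mex{0,2} = 1
G(26) = mex{1,1} = 0
Stack A: G(22) = 0.
Stack B: G(26) = 0.
Combined Grundy value = 0 ⊕ 0 = 0.

0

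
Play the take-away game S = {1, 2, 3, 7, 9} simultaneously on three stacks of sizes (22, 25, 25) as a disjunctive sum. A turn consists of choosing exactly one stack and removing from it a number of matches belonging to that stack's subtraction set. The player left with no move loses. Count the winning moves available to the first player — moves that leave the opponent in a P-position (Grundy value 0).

3

All stacks use S = {1, 2, 3, 7, 9}:
n :  0  1  2  3  4  5  6  7  8  9 10 11 12 13 14 15 16 17 18 19 20 21 22 23 24 25
G :  0  1  2  3  0  1  2  3  0  1  2  3  0  1  2  3  0  1  2  3  0  1  2  3  0  1
Stack A: G(22) = 2.
Stack B: G(25) = 1.
Stack C: G(25) = 1.
Combined Grundy value = 2 ⊕ 1 ⊕ 1 = 2.
A winning move leaves total XOR = 0, i.e. changes one component's Grundy value g to g ⊕ X where X is the current total.
Stack A: need g' = 2⊕2 = 0. Options: 22−1→G=1, 22−2→G=0, 22−3→G=3, 22−7→G=3, 22−9→G=1. Hits: 1.
Stack B: need g' = 1⊕2 = 3. Options: 25−1→G=0, 25−2→G=3, 25−3→G=2, 25−7→G=2, 25−9→G=0. Hits: 1.
Stack C: need g' = 1⊕2 = 3. Options: 25−1→G=0, 25−2→G=3, 25−3→G=2, 25−7→G=2, 25−9→G=0. Hits: 1.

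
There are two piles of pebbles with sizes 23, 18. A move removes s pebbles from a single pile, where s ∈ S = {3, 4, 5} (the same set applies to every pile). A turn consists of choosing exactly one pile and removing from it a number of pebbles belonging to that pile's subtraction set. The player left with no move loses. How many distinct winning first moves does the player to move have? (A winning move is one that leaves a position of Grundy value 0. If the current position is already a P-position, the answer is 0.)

3

All piles use S = {3, 4, 5}:
n :  0  1  2  3  4  5  6  7  8  9 10 11 12 13 14 15 16 17 18 19 20 21 22 23
G :  0  0  0  1  1  1  2  2  0  0  0  1  1  1  2  2  0  0  0  1  1  1  2  2
Pile A: G(23) = 2.
Pile B: G(18) = 0.
Combined Grundy value = 2 ⊕ 0 = 2.
A winning move leaves total XOR = 0, i.e. changes one component's Grundy value g to g ⊕ X where X is the current total.
Pile A: need g' = 2⊕2 = 0. Options: 23−3→G=1, 23−4→G=1, 23−5→G=0. Hits: 1.
Pile B: need g' = 0⊕2 = 2. Options: 18−3→G=2, 18−4→G=2, 18−5→G=1. Hits: 2.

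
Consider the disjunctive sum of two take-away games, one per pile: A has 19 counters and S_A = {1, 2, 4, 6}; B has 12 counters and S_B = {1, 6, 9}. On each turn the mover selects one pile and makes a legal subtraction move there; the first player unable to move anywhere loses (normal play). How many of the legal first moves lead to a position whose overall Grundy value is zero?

0

Pile A, S = {1, 2, 4, 6}:
G(0) = 0
G(1) = mex{0} = 1
G(2) = mex{1,0} = 2
G(3) = mex{2,1} = 0
G(4) = mex{0,2,0} = 1
G(5) = mex{1,0,1} = 2
G(6) = mex{2,1,2,0} = 3
G(7) = mex{3,2,0,1} = 4
G(8) = mex{4,3,1,2} = 0
G(9) = mex{0,4,2,0} = 1
G(10) = mex{1,0,3,1} = 2
G(11) = mex{2,1,4,2} = 0
G(12) = mex{0,2,0,3} = 1
G(13) = mex{1,0,1,4} = 2
G(14) = mex{2,1,2,0} = 3
G(15) = mex{3,2,0,1} = 4
G(16) = mex{4,3,1,2} = 0
G(17) = mex{0,4,2,0} = 1
G(18) = mex{1,0,3,1} = 2
G(19) = mex{2,1,4,2} = 0
G_A(19) = 0.
Pile B, S = {1, 6, 9}:
G(0) = 0
G(1) = mex{0} = 1
G(2) = mex{1} = 0
G(3) = mex{0} = 1
G(4) = mex{1} = 0
G(5) = mex{0} = 1
G(6) = mex{1,0} = 2
G(7) = mex{2,1} = 0
G(8) = mex{0,0} = 1
G(9) = mex{1,1,0} = 2
G(10) = mex{2,0,1} = 3
G(11) = mex{3,1,0} = 2
G(12) = mex{2,2,1} = 0
G_B(12) = 0.
Combined Grundy value = 0 ⊕ 0 = 0.
A winning move leaves total XOR = 0, i.e. changes one component's Grundy value g to g ⊕ X where X is the current total.
Pile A: target g' = 0⊕0 = 0, but every legal move changes the Grundy value (mex property), so 0 moves.
Pile B: target g' = 0⊕0 = 0, but every legal move changes the Grundy value (mex property), so 0 moves.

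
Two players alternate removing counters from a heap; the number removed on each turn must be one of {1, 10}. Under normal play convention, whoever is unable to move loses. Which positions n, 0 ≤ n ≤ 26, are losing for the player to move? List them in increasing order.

G(0) = 0
G(1) = mex{0} = 1
G(2) = mex{1} = 0
G(3) = mex{0} = 1
G(4) = mex{1} = 0
G(5) = mex{0} = 1
G(6) = mex{1} = 0
G(7) = mex{0} = 1
G(8) = mex{1} = 0
G(9) = mex{0} = 1
G(10) = mex{1,0} = 2
G(11) = mex{2,1} = 0
G(12) = mex{0,0} = 1
G(13) = mex{1,1} = 0
G(14) = mex{0,0} = 1
G(15) = mex{1,1} = 0
G(16) = mex{0,0} = 1
G(17) = mex{1,1} = 0
G(18) = mex{0,0} = 1
G(19) = mex{1,1} = 0
G(20) = mex{0,2} = 1
G(21) = mex{1,0} = 2
G(22) = mex{2,1} = 0
G(23) = mex{0,0} = 1
G(24) = mex{1,1} = 0
G(25) = mex{0,0} = 1
G(26) = mex{1,1} = 0
P-positions are exactly the n with G(n) = 0.

0, 2, 4, 6, 8, 11, 13, 15, 17, 19, 22, 24, 26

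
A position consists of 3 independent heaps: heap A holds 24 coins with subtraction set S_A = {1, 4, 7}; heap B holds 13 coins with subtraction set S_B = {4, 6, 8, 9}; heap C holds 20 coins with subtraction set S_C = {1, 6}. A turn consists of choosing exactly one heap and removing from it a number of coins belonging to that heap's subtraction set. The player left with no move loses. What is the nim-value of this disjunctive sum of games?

2

Heap A, S = {1, 4, 7}:
n :  0  1  2  3  4  5  6  7  8  9 10 11 12 13 14 15 16 17 18 19 20 21 22 23 24
G :  0  1  0  1  2  0  1  2  0  1  0  1  2  0  1  2  0  1  0  1  2  0  1  2  0
G_A(24) = 0.
Heap B, S = {4, 6, 8, 9}:
G(0) = 0
G(1) = mex{} = 0
G(2) = mex{} = 0
G(3) = mex{} = 0
G(4) = mex{0} = 1
G(5) = mex{0} = 1
G(6) = mex{0,0} = 1
G(7) = mex{0,0} = 1
G(8) = mex{1,0,0} = 2
G(9) = mex{1,0,0,0} = 2
G(10) = mex{1,1,0,0} = 2
G(11) = mex{1,1,0,0} = 2
G(12) = mex{2,1,1,0} = 3
G(13) = mex{2,1,1,1} = 0
G_B(13) = 0.
Heap C, S = {1, 6}:
n :  0  1  2  3  4  5  6  7  8  9 10 11 12 13 14 15 16 17 18 19 20
G :  0  1  0  1  0  1  2  0  1  0  1  0  1  2  0  1  0  1  0  1  2
G_C(20) = 2.
Combined Grundy value = 0 ⊕ 0 ⊕ 2 = 2.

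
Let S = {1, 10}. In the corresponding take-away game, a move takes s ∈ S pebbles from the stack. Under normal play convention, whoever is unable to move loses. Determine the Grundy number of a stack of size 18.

1

G(0) = 0
G(1) = mex{0} = 1
G(2) = mex{1} = 0
G(3) = mex{0} = 1
G(4) = mex{1} = 0
G(5) = mex{0} = 1
G(6) = mex{1} = 0
G(7) = mex{0} = 1
G(8) = mex{1} = 0
G(9) = mex{0} = 1
G(10) = mex{1,0} = 2
G(11) = mex{2,1} = 0
G(12) = mex{0,0} = 1
G(13) = mex{1,1} = 0
G(14) = mex{0,0} = 1
G(15) = mex{1,1} = 0
G(16) = mex{0,0} = 1
G(17) = mex{1,1} = 0
G(18) = mex{0,0} = 1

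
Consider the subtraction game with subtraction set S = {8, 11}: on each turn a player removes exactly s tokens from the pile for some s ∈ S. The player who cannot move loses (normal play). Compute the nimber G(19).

n :  0  1  2  3  4  5  6  7  8  9 10 11 12 13 14 15 16 17 18 19
G :  0  0  0  0  0  0  0  0  1  1  1  1  1  1  1  1  2  2  2  0

0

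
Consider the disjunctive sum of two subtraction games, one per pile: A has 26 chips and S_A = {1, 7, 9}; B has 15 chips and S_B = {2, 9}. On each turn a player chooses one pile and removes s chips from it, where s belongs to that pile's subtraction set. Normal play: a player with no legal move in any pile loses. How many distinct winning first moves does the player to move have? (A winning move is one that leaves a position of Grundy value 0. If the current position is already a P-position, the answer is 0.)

Pile A, S = {1, 7, 9}:
n :  0  1  2  3  4  5  6  7  8  9 10 11 12 13 14 15 16 17 18 19 20 21 22 23 24 25 26
G :  0  1  0  1  0  1  0  1  0  1  0  1  0  1  0  1  0  1  0  1  0  1  0  1  0  1  0
G_A(26) = 0.
Pile B, S = {2, 9}:
G(0) = 0
G(1) = mex{} = 0
G(2) = mex{0} = 1
G(3) = mex{0} = 1
G(4) = mex{1} = 0
G(5) = mex{1} = 0
G(6) = mex{0} = 1
G(7) = mex{0} = 1
G(8) = mex{1} = 0
G(9) = mex{1,0} = 2
G(10) = mex{0,0} = 1
G(11) = mex{2,1} = 0
G(12) = mex{1,1} = 0
G(13) = mex{0,0} = 1
G(14) = mex{0,0} = 1
G(15) = mex{1,1} = 0
G_B(15) = 0.
Combined Grundy value = 0 ⊕ 0 = 0.
A winning move leaves total XOR = 0, i.e. changes one component's Grundy value g to g ⊕ X where X is the current total.
Pile A: target g' = 0⊕0 = 0, but every legal move changes the Grundy value (mex property), so 0 moves.
Pile B: target g' = 0⊕0 = 0, but every legal move changes the Grundy value (mex property), so 0 moves.

0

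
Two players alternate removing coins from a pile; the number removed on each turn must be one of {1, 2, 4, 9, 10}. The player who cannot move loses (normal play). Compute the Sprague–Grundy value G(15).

1

G(0) = 0
G(1) = mex{0} = 1
G(2) = mex{1,0} = 2
G(3) = mex{2,1} = 0
G(4) = mex{0,2,0} = 1
G(5) = mex{1,0,1} = 2
G(6) = mex{2,1,2} = 0
G(7) = mex{0,2,0} = 1
G(8) = mex{1,0,1} = 2
G(9) = mex{2,1,2,0} = 3
G(10) = mex{3,2,0,1,0} = 4
G(11) = mex{4,3,1,2,1} = 0
G(12) = mex{0,4,2,0,2} = 1
G(13) = mex{1,0,3,1,0} = 2
G(14) = mex{2,1,4,2,1} = 0
G(15) = mex{0,2,0,0,2} = 1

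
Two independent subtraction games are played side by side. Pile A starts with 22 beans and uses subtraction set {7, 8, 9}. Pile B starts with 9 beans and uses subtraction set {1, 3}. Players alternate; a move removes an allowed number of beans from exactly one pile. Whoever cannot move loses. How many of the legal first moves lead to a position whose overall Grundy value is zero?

3

Pile A, S = {7, 8, 9}:
n :  0  1  2  3  4  5  6  7  8  9 10 11 12 13 14 15 16 17 18 19 20 21 22
G :  0  0  0  0  0  0  0  1  1  1  1  1  1  1  2  2  0  0  0  0  0  0  0
G_A(22) = 0.
Pile B, S = {1, 3}:
G(0) = 0
G(1) = mex{0} = 1
G(2) = mex{1} = 0
G(3) = mex{0,0} = 1
G(4) = mex{1,1} = 0
G(5) = mex{0,0} = 1
G(6) = mex{1,1} = 0
G(7) = mex{0,0} = 1
G(8) = mex{1,1} = 0
G(9) = mex{0,0} = 1
G_B(9) = 1.
Combined Grundy value = 0 ⊕ 1 = 1.
A winning move leaves total XOR = 0, i.e. changes one component's Grundy value g to g ⊕ X where X is the current total.
Pile A: need g' = 0⊕1 = 1. Options: 22−7→G=2, 22−8→G=2, 22−9→G=1. Hits: 1.
Pile B: need g' = 1⊕1 = 0. Options: 9−1→G=0, 9−3→G=0. Hits: 2.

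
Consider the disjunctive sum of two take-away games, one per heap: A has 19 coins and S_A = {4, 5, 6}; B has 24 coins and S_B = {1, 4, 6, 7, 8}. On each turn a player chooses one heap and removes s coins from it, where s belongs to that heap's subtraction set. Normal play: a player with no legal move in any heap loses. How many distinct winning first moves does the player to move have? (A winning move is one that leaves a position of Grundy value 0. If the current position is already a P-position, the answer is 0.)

2

Heap A, S = {4, 5, 6}:
n :  0  1  2  3  4  5  6  7  8  9 10 11 12 13 14 15 16 17 18 19
G :  0  0  0  0  1  1  1  1  2  2  0  0  0  0  1  1  1  1  2  2
G_A(19) = 2.
Heap B, S = {1, 4, 6, 7, 8}:
n :  0  1  2  3  4  5  6  7  8  9 10 11 12 13 14 15 16 17 18 19 20 21 22 23 24
G :  0  1  0  1  2  0  1  2  3  2  3  4  5  3  0  1  0  1  2  0  1  2  3  2  3
G_B(24) = 3.
Combined Grundy value = 2 ⊕ 3 = 1.
A winning move leaves total XOR = 0, i.e. changes one component's Grundy value g to g ⊕ X where X is the current total.
Heap A: need g' = 2⊕1 = 3. Options: 19−4→G=1, 19−5→G=1, 19−6→G=0. Hits: 0.
Heap B: need g' = 3⊕1 = 2. Options: 24−1→G=2, 24−4→G=1, 24−6→G=2, 24−7→G=1, 24−8→G=0. Hits: 2.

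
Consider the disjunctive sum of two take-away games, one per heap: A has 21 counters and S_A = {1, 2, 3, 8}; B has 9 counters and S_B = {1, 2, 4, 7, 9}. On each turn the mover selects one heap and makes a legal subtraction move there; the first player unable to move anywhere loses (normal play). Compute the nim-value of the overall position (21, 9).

0

Heap A, S = {1, 2, 3, 8}:
G(0) = 0
G(1) = mex{0} = 1
G(2) = mex{1,0} = 2
G(3) = mex{2,1,0} = 3
G(4) = mex{3,2,1} = 0
G(5) = mex{0,3,2} = 1
G(6) = mex{1,0,3} = 2
G(7) = mex{2,1,0} = 3
G(8) = mex{3,2,1,0} = 4
G(9) = mex{4,3,2,1} = 0
G(10) = mex{0,4,3,2} = 1
G(11) = mex{1,0,4,3} = 2
G(12) = mex{2,1,0,0} = 3
G(13) = mex{3,2,1,1} = 0
G(14) = mex{0,3,2,2} = 1
G(15) = mex{1,0,3,3} = 2
G(16) = mex{2,1,0,4} = 3
G(17) = mex{3,2,1,0} = 4
G(18) = mex{4,3,2,1} = 0
G(19) = mex{0,4,3,2} = 1
G(20) = mex{1,0,4,3} = 2
G(21) = mex{2,1,0,0} = 3
G_A(21) = 3.
Heap B, S = {1, 2, 4, 7, 9}:
n : 0 1 2 3 4 5 6 7 8 9
G : 0 1 2 0 1 2 0 1 2 3
G_B(9) = 3.
Combined Grundy value = 3 ⊕ 3 = 0.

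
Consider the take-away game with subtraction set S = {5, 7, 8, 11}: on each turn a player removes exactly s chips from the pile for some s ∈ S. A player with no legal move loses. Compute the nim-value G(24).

1

G(0) = 0
G(1) = mex{} = 0
G(2) = mex{} = 0
G(3) = mex{} = 0
G(4) = mex{} = 0
G(5) = mex{0} = 1
G(6) = mex{0} = 1
G(7) = mex{0,0} = 1
G(8) = mex{0,0,0} = 1
G(9) = mex{0,0,0} = 1
G(10) = mex{1,0,0} = 2
G(11) = mex{1,0,0,0} = 2
G(12) = mex{1,1,0,0} = 2
G(13) = mex{1,1,1,0} = 2
G(14) = mex{1,1,1,0} = 2
G(15) = mex{2,1,1,0} = 3
G(16) = mex{2,1,1,1} = 0
G(17) = mex{2,2,1,1} = 0
G(18) = mex{2,2,2,1} = 0
G(19) = mex{2,2,2,1} = 0
G(20) = mex{3,2,2,1} = 0
G(21) = mex{0,2,2,2} = 1
G(22) = mex{0,3,2,2} = 1
G(23) = mex{0,0,3,2} = 1
G(24) = mex{0,0,0,2} = 1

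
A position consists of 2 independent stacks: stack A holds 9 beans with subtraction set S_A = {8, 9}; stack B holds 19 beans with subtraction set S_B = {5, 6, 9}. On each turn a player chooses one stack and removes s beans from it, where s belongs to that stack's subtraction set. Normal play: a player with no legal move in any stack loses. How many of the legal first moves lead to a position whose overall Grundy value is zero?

Stack A, S = {8, 9}:
n : 0 1 2 3 4 5 6 7 8 9
G : 0 0 0 0 0 0 0 0 1 1
G_A(9) = 1.
Stack B, S = {5, 6, 9}:
G(0) = 0
G(1) = mex{} = 0
G(2) = mex{} = 0
G(3) = mex{} = 0
G(4) = mex{} = 0
G(5) = mex{0} = 1
G(6) = mex{0,0} = 1
G(7) = mex{0,0} = 1
G(8) = mex{0,0} = 1
G(9) = mex{0,0,0} = 1
G(10) = mex{1,0,0} = 2
G(11) = mex{1,1,0} = 2
G(12) = mex{1,1,0} = 2
G(13) = mex{1,1,0} = 2
G(14) = mex{1,1,1} = 0
G(15) = mex{2,1,1} = 0
G(16) = mex{2,2,1} = 0
G(17) = mex{2,2,1} = 0
G(18) = mex{2,2,1} = 0
G(19) = mex{0,2,2} = 1
G_B(19) = 1.
Combined Grundy value = 1 ⊕ 1 = 0.
A winning move leaves total XOR = 0, i.e. changes one component's Grundy value g to g ⊕ X where X is the current total.
Stack A: target g' = 1⊕0 = 1, but every legal move changes the Grundy value (mex property), so 0 moves.
Stack B: target g' = 1⊕0 = 1, but every legal move changes the Grundy value (mex property), so 0 moves.

0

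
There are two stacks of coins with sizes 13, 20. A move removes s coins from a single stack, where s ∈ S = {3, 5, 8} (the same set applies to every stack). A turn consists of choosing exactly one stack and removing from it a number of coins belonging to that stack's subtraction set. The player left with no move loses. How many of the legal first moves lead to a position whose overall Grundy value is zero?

2

All stacks use S = {3, 5, 8}:
G(0) = 0
G(1) = mex{} = 0
G(2) = mex{} = 0
G(3) = mex{0} = 1
G(4) = mex{0} = 1
G(5) = mex{0,0} = 1
G(6) = mex{1,0} = 2
G(7) = mex{1,0} = 2
G(8) = mex{1,1,0} = 2
G(9) = mex{2,1,0} = 3
G(10) = mex{2,1,0} = 3
G(11) = mex{2,2,1} = 0
G(12) = mex{3,2,1} = 0
G(13) = mex{3,2,1} = 0
G(14) = mex{0,3,2} = 1
G(15) = mex{0,3,2} = 1
G(16) = mex{0,0,2} = 1
G(17) = mex{1,0,3} = 2
G(18) = mex{1,0,3} = 2
G(19) = mex{1,1,0} = 2
G(20) = mex{2,1,0} = 3
Stack A: G(13) = 0.
Stack B: G(20) = 3.
Combined Grundy value = 0 ⊕ 3 = 3.
A winning move leaves total XOR = 0, i.e. changes one component's Grundy value g to g ⊕ X where X is the current total.
Stack A: need g' = 0⊕3 = 3. Options: 13−3→G=3, 13−5→G=2, 13−8→G=1. Hits: 1.
Stack B: need g' = 3⊕3 = 0. Options: 20−3→G=2, 20−5→G=1, 20−8→G=0. Hits: 1.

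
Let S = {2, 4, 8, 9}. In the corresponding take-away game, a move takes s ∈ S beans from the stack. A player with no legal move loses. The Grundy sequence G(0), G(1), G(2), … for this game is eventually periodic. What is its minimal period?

n :  0  1  2  3  4  5  6  7  8  9 10 11 12 13 14 15 16
G :  0  0  1  1  2  2  0  0  1  1  2  2  0  0  1  1  2
G(n+6) = G(n) holds for n = 0,…,8 (a full window of length max(S) = 9), so the sequence is purely periodic with period 6.

6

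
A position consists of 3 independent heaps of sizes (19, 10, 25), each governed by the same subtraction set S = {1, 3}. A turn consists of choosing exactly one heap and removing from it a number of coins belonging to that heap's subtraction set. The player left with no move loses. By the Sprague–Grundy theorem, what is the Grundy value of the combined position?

0

All heaps use S = {1, 3}:
G(0) = 0
G(1) = mex{0} = 1
G(2) = mex{1} = 0
G(3) = mex{0,0} = 1
G(4) = mex{1,1} = 0
G(5) = mex{0,0} = 1
G(6) = mex{1,1} = 0
G(7) = mex{0,0} = 1
G(8) = mex{1,1} = 0
G(9) = mex{0,0} = 1
G(10) = mex{1,1} = 0
G(11) = mex{0,0} = 1
G(12) = mex{1,1} = 0
G(13) = mex{0,0} = 1
G(14) = mex{1,1} = 0
G(15) = mex{0,0} = 1
G(16) = mex{1,1} = 0
G(17) = mex{0,0} = 1
G(18) = mex{1,1} = 0
G(19) = mex{0,0} = 1
G(20) = mex{1,1} = 0
G(21) = mex{0,0} = 1
G(22) = mex{1,1} = 0
G(23) = mex{0,0} = 1
G(24) = mex{1,1} = 0
G(25) = mex{0,0} = 1
Heap A: G(19) = 1.
Heap B: G(10) = 0.
Heap C: G(25) = 1.
Combined Grundy value = 1 ⊕ 0 ⊕ 1 = 0.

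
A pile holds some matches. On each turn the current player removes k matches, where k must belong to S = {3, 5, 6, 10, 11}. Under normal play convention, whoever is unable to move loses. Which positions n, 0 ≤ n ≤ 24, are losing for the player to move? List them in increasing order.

n :  0  1  2  3  4  5  6  7  8  9 10 11 12 13 14 15 16 17 18 19 20 21 22 23 24
G :  0  0  0  1  1  1  2  2  2  0  3  3  1  4  4  2  0  0  0  1  1  1  2  2  2
P-positions are exactly the n with G(n) = 0.

0, 1, 2, 9, 16, 17, 18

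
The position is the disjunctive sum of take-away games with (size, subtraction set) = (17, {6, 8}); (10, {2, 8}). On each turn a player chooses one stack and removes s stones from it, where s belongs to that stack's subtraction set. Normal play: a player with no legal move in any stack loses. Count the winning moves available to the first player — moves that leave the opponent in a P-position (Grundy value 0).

Stack A, S = {6, 8}:
G(0) = 0
G(1) = mex{} = 0
G(2) = mex{} = 0
G(3) = mex{} = 0
G(4) = mex{} = 0
G(5) = mex{} = 0
G(6) = mex{0} = 1
G(7) = mex{0} = 1
G(8) = mex{0,0} = 1
G(9) = mex{0,0} = 1
G(10) = mex{0,0} = 1
G(11) = mex{0,0} = 1
G(12) = mex{1,0} = 2
G(13) = mex{1,0} = 2
G(14) = mex{1,1} = 0
G(15) = mex{1,1} = 0
G(16) = mex{1,1} = 0
G(17) = mex{1,1} = 0
G_A(17) = 0.
Stack B, S = {2, 8}:
G(0) = 0
G(1) = mex{} = 0
G(2) = mex{0} = 1
G(3) = mex{0} = 1
G(4) = mex{1} = 0
G(5) = mex{1} = 0
G(6) = mex{0} = 1
G(7) = mex{0} = 1
G(8) = mex{1,0} = 2
G(9) = mex{1,0} = 2
G(10) = mex{2,1} = 0
G_B(10) = 0.
Combined Grundy value = 0 ⊕ 0 = 0.
A winning move leaves total XOR = 0, i.e. changes one component's Grundy value g to g ⊕ X where X is the current total.
Stack A: target g' = 0⊕0 = 0, but every legal move changes the Grundy value (mex property), so 0 moves.
Stack B: target g' = 0⊕0 = 0, but every legal move changes the Grundy value (mex property), so 0 moves.

0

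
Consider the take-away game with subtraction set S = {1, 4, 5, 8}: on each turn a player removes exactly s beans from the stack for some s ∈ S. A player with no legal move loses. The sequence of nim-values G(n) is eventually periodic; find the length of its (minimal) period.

9

G(0) = 0
G(1) = mex{0} = 1
G(2) = mex{1} = 0
G(3) = mex{0} = 1
G(4) = mex{1,0} = 2
G(5) = mex{2,1,0} = 3
G(6) = mex{3,0,1} = 2
G(7) = mex{2,1,0} = 3
G(8) = mex{3,2,1,0} = 4
G(9) = mex{4,3,2,1} = 0
G(10) = mex{0,2,3,0} = 1
G(11) = mex{1,3,2,1} = 0
G(12) = mex{0,4,3,2} = 1
G(13) = mex{1,0,4,3} = 2
G(14) = mex{2,1,0,2} = 3
G(15) = mex{3,0,1,3} = 2
G(16) = mex{2,1,0,4} = 3
G(17) = mex{3,2,1,0} = 4
G(18) = mex{4,3,2,1} = 0
G(19) = mex{0,2,3,0} = 1
G(n+9) = G(n) holds for n = 0,…,7 (a full window of length max(S) = 8), so the sequence is purely periodic with period 9.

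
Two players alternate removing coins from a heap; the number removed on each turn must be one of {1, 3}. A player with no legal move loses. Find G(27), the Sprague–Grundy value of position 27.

n :  0  1  2  3  4  5  6  7  8  9 10 11 12 13 14 15 16 17 18 19 20 21 22 23 24 25 26 27
G :  0  1  0  1  0  1  0  1  0  1  0  1  0  1  0  1  0  1  0  1  0  1  0  1  0  1  0  1

1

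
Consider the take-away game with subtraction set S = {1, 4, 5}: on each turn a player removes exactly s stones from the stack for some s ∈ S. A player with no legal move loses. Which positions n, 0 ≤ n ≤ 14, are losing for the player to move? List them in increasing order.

n :  0  1  2  3  4  5  6  7  8  9 10 11 12 13 14
G :  0  1  0  1  2  3  2  3  0  1  0  1  2  3  2
P-positions are exactly the n with G(n) = 0.

0, 2, 8, 10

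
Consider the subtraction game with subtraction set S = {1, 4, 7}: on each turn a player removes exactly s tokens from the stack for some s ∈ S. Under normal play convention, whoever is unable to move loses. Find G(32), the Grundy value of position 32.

G(0) = 0
G(1) = mex{0} = 1
G(2) = mex{1} = 0
G(3) = mex{0} = 1
G(4) = mex{1,0} = 2
G(5) = mex{2,1} = 0
G(6) = mex{0,0} = 1
G(7) = mex{1,1,0} = 2
G(8) = mex{2,2,1} = 0
G(9) = mex{0,0,0} = 1
G(10) = mex{1,1,1} = 0
G(11) = mex{0,2,2} = 1
G(12) = mex{1,0,0} = 2
G(13) = mex{2,1,1} = 0
G(14) = mex{0,0,2} = 1
G(15) = mex{1,1,0} = 2
G(16) = mex{2,2,1} = 0
G(17) = mex{0,0,0} = 1
G(18) = mex{1,1,1} = 0
G(19) = mex{0,2,2} = 1
G(20) = mex{1,0,0} = 2
G(21) = mex{2,1,1} = 0
G(22) = mex{0,0,2} = 1
G(23) = mex{1,1,0} = 2
G(24) = mex{2,2,1} = 0
G(25) = mex{0,0,0} = 1
G(26) = mex{1,1,1} = 0
G(27) = mex{0,2,2} = 1
G(28) = mex{1,0,0} = 2
G(29) = mex{2,1,1} = 0
G(30) = mex{0,0,2} = 1
G(31) = mex{1,1,0} = 2
G(32) = mex{2,2,1} = 0

0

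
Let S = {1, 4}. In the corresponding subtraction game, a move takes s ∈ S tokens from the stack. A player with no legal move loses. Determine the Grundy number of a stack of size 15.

0

n :  0  1  2  3  4  5  6  7  8  9 10 11 12 13 14 15
G :  0  1  0  1  2  0  1  0  1  2  0  1  0  1  2  0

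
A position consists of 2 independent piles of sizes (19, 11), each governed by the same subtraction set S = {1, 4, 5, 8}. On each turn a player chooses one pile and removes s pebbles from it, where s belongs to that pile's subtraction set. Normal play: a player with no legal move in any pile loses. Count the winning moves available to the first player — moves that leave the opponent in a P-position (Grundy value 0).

4

All piles use S = {1, 4, 5, 8}:
G(0) = 0
G(1) = mex{0} = 1
G(2) = mex{1} = 0
G(3) = mex{0} = 1
G(4) = mex{1,0} = 2
G(5) = mex{2,1,0} = 3
G(6) = mex{3,0,1} = 2
G(7) = mex{2,1,0} = 3
G(8) = mex{3,2,1,0} = 4
G(9) = mex{4,3,2,1} = 0
G(10) = mex{0,2,3,0} = 1
G(11) = mex{1,3,2,1} = 0
G(12) = mex{0,4,3,2} = 1
G(13) = mex{1,0,4,3} = 2
G(14) = mex{2,1,0,2} = 3
G(15) = mex{3,0,1,3} = 2
G(16) = mex{2,1,0,4} = 3
G(17) = mex{3,2,1,0} = 4
G(18) = mex{4,3,2,1} = 0
G(19) = mex{0,2,3,0} = 1
Pile A: G(19) = 1.
Pile B: G(11) = 0.
Combined Grundy value = 1 ⊕ 0 = 1.
A winning move leaves total XOR = 0, i.e. changes one component's Grundy value g to g ⊕ X where X is the current total.
Pile A: need g' = 1⊕1 = 0. Options: 19−1→G=0, 19−4→G=2, 19−5→G=3, 19−8→G=0. Hits: 2.
Pile B: need g' = 0⊕1 = 1. Options: 11−1→G=1, 11−4→G=3, 11−5→G=2, 11−8→G=1. Hits: 2.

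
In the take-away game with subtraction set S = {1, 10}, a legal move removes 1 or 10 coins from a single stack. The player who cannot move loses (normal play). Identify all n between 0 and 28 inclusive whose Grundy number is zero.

0, 2, 4, 6, 8, 11, 13, 15, 17, 19, 22, 24, 26, 28

n :  0  1  2  3  4  5  6  7  8  9 10 11 12 13 14 15 16 17 18 19 20 21 22 23 24 25 26 27 28
G :  0  1  0  1  0  1  0  1  0  1  2  0  1  0  1  0  1  0  1  0  1  2  0  1  0  1  0  1  0
P-positions are exactly the n with G(n) = 0.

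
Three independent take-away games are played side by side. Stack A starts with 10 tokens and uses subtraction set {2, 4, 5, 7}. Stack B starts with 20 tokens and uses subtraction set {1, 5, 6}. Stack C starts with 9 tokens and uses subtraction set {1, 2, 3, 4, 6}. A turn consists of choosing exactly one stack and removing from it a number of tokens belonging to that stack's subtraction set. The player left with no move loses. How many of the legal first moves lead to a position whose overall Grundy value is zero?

Stack A, S = {2, 4, 5, 7}:
n :  0  1  2  3  4  5  6  7  8  9 10
G :  0  0  1  1  2  2  3  3  4  0  0
G_A(10) = 0.
Stack B, S = {1, 5, 6}:
n :  0  1  2  3  4  5  6  7  8  9 10 11 12 13 14 15 16 17 18 19 20
G :  0  1  0  1  0  1  2  3  2  3  2  0  1  0  1  0  1  2  3  2  3
G_B(20) = 3.
Stack C, S = {1, 2, 3, 4, 6}:
n : 0 1 2 3 4 5 6 7 8 9
G : 0 1 2 3 4 0 1 2 3 4
G_C(9) = 4.
Combined Grundy value = 0 ⊕ 3 ⊕ 4 = 7.
A winning move leaves total XOR = 0, i.e. changes one component's Grundy value g to g ⊕ X where X is the current total.
Stack A: need g' = 0⊕7 = 7. Options: 10−2→G=4, 10−4→G=3, 10−5→G=2, 10−7→G=1. Hits: 0.
Stack B: need g' = 3⊕7 = 4. Options: 20−1→G=2, 20−5→G=0, 20−6→G=1. Hits: 0.
Stack C: need g' = 4⊕7 = 3. Options: 9−1→G=3, 9−2→G=2, 9−3→G=1, 9−4→G=0, 9−6→G=3. Hits: 2.

2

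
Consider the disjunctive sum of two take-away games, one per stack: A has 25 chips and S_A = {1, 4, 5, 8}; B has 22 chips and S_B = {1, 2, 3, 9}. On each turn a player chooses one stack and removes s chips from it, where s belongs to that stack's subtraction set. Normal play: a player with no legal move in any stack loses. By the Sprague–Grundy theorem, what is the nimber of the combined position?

1

Stack A, S = {1, 4, 5, 8}:
n :  0  1  2  3  4  5  6  7  8  9 10 11 12 13 14 15 16 17 18 19 20 21 22 23 24 25
G :  0  1  0  1  2  3  2  3  4  0  1  0  1  2  3  2  3  4  0  1  0  1  2  3  2  3
G_A(25) = 3.
Stack B, S = {1, 2, 3, 9}:
n :  0  1  2  3  4  5  6  7  8  9 10 11 12 13 14 15 16 17 18 19 20 21 22
G :  0  1  2  3  0  1  2  3  0  1  2  3  0  1  2  3  0  1  2  3  0  1  2
G_B(22) = 2.
Combined Grundy value = 3 ⊕ 2 = 1.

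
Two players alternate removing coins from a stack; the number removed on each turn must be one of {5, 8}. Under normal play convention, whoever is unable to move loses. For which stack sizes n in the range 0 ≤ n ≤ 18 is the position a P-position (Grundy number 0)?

n :  0  1  2  3  4  5  6  7  8  9 10 11 12 13 14 15 16 17 18
G :  0  0  0  0  0  1  1  1  1  1  2  2  2  0  0  0  0  0  1
P-positions are exactly the n with G(n) = 0.

0, 1, 2, 3, 4, 13, 14, 15, 16, 17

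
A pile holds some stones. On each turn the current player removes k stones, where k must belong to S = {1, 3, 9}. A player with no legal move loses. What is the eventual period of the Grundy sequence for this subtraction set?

2

n :  0  1  2  3  4  5  6  7  8  9 10 11 12 13 14
G :  0  1  0  1  0  1  0  1  0  1  0  1  0  1  0
G(n+2) = G(n) holds for n = 0,…,8 (a full window of length max(S) = 9), so the sequence is purely periodic with period 2.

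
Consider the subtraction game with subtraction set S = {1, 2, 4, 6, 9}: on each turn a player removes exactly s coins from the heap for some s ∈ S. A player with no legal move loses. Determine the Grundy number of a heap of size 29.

G(0) = 0
G(1) = mex{0} = 1
G(2) = mex{1,0} = 2
G(3) = mex{2,1} = 0
G(4) = mex{0,2,0} = 1
G(5) = mex{1,0,1} = 2
G(6) = mex{2,1,2,0} = 3
G(7) = mex{3,2,0,1} = 4
G(8) = mex{4,3,1,2} = 0
G(9) = mex{0,4,2,0,0} = 1
G(10) = mex{1,0,3,1,1} = 2
G(11) = mex{2,1,4,2,2} = 0
G(12) = mex{0,2,0,3,0} = 1
G(13) = mex{1,0,1,4,1} = 2
G(14) = mex{2,1,2,0,2} = 3
G(15) = mex{3,2,0,1,3} = 4
G(16) = mex{4,3,1,2,4} = 0
G(17) = mex{0,4,2,0,0} = 1
G(18) = mex{1,0,3,1,1} = 2
G(19) = mex{2,1,4,2,2} = 0
G(20) = mex{0,2,0,3,0} = 1
G(21) = mex{1,0,1,4,1} = 2
G(22) = mex{2,1,2,0,2} = 3
G(23) = mex{3,2,0,1,3} = 4
G(24) = mex{4,3,1,2,4} = 0
G(25) = mex{0,4,2,0,0} = 1
G(26) = mex{1,0,3,1,1} = 2
G(27) = mex{2,1,4,2,2} = 0
G(28) = mex{0,2,0,3,0} = 1
G(29) = mex{1,0,1,4,1} = 2

2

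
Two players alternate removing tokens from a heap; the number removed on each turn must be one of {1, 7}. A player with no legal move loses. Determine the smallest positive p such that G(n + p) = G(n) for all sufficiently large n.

2

G(0) = 0
G(1) = mex{0} = 1
G(2) = mex{1} = 0
G(3) = mex{0} = 1
G(4) = mex{1} = 0
G(5) = mex{0} = 1
G(6) = mex{1} = 0
G(7) = mex{0,0} = 1
G(8) = mex{1,1} = 0
G(9) = mex{0,0} = 1
G(10) = mex{1,1} = 0
G(11) = mex{0,0} = 1
G(12) = mex{1,1} = 0
G(13) = mex{0,0} = 1
G(14) = mex{1,1} = 0
G(n+2) = G(n) holds for n = 0,…,6 (a full window of length max(S) = 7), so the sequence is purely periodic with period 2.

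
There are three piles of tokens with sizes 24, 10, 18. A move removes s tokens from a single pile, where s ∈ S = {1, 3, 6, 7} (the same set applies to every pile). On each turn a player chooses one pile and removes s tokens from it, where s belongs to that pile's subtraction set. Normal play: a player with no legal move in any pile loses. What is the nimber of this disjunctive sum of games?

All piles use S = {1, 3, 6, 7}:
G(0) = 0
G(1) = mex{0} = 1
G(2) = mex{1} = 0
G(3) = mex{0,0} = 1
G(4) = mex{1,1} = 0
G(5) = mex{0,0} = 1
G(6) = mex{1,1,0} = 2
G(7) = mex{2,0,1,0} = 3
G(8) = mex{3,1,0,1} = 2
G(9) = mex{2,2,1,0} = 3
G(10) = mex{3,3,0,1} = 2
G(11) = mex{2,2,1,0} = 3
G(12) = mex{3,3,2,1} = 0
G(13) = mex{0,2,3,2} = 1
G(14) = mex{1,3,2,3} = 0
G(15) = mex{0,0,3,2} = 1
G(16) = mex{1,1,2,3} = 0
G(17) = mex{0,0,3,2} = 1
G(18) = mex{1,1,0,3} = 2
G(19) = mex{2,0,1,0} = 3
G(20) = mex{3,1,0,1} = 2
G(21) = mex{2,2,1,0} = 3
G(22) = mex{3,3,0,1} = 2
G(23) = mex{2,2,1,0} = 3
G(24) = mex{3,3,2,1} = 0
Pile A: G(24) = 0.
Pile B: G(10) = 2.
Pile C: G(18) = 2.
Combined Grundy value = 0 ⊕ 2 ⊕ 2 = 0.

0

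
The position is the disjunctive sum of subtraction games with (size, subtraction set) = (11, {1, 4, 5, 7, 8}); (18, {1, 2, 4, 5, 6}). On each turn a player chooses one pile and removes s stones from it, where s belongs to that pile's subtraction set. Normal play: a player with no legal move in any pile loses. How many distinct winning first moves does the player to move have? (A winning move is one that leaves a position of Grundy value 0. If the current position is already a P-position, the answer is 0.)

1

Pile A, S = {1, 4, 5, 7, 8}:
n :  0  1  2  3  4  5  6  7  8  9 10 11
G :  0  1  0  1  2  3  2  3  4  5  4  0
G_A(11) = 0.
Pile B, S = {1, 2, 4, 5, 6}:
n :  0  1  2  3  4  5  6  7  8  9 10 11 12 13 14 15 16 17 18
G :  0  1  2  0  1  2  3  4  5  3  0  1  2  0  1  2  3  4  5
G_B(18) = 5.
Combined Grundy value = 0 ⊕ 5 = 5.
A winning move leaves total XOR = 0, i.e. changes one component's Grundy value g to g ⊕ X where X is the current total.
Pile A: need g' = 0⊕5 = 5. Options: 11−1→G=4, 11−4→G=3, 11−5→G=2, 11−7→G=2, 11−8→G=1. Hits: 0.
Pile B: need g' = 5⊕5 = 0. Options: 18−1→G=4, 18−2→G=3, 18−4→G=1, 18−5→G=0, 18−6→G=2. Hits: 1.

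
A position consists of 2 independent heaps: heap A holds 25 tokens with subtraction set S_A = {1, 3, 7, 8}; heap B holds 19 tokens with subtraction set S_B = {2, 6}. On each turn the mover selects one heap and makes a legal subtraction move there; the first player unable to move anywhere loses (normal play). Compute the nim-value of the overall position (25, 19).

Heap A, S = {1, 3, 7, 8}:
n :  0  1  2  3  4  5  6  7  8  9 10 11 12 13 14 15 16 17 18 19 20 21 22 23 24 25
G :  0  1  0  1  0  1  0  1  2  3  2  3  2  3  2  0  1  0  1  0  1  0  1  2  3  2
G_A(25) = 2.
Heap B, S = {2, 6}:
G(0) = 0
G(1) = mex{} = 0
G(2) = mex{0} = 1
G(3) = mex{0} = 1
G(4) = mex{1} = 0
G(5) = mex{1} = 0
G(6) = mex{0,0} = 1
G(7) = mex{0,0} = 1
G(8) = mex{1,1} = 0
G(9) = mex{1,1} = 0
G(10) = mex{0,0} = 1
G(11) = mex{0,0} = 1
G(12) = mex{1,1} = 0
G(13) = mex{1,1} = 0
G(14) = mex{0,0} = 1
G(15) = mex{0,0} = 1
G(16) = mex{1,1} = 0
G(17) = mex{1,1} = 0
G(18) = mex{0,0} = 1
G(19) = mex{0,0} = 1
G_B(19) = 1.
Combined Grundy value = 2 ⊕ 1 = 3.

3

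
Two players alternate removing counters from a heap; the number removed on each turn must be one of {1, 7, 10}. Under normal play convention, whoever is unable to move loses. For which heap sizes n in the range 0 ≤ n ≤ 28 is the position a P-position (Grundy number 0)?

G(0) = 0
G(1) = mex{0} = 1
G(2) = mex{1} = 0
G(3) = mex{0} = 1
G(4) = mex{1} = 0
G(5) = mex{0} = 1
G(6) = mex{1} = 0
G(7) = mex{0,0} = 1
G(8) = mex{1,1} = 0
G(9) = mex{0,0} = 1
G(10) = mex{1,1,0} = 2
G(11) = mex{2,0,1} = 3
G(12) = mex{3,1,0} = 2
G(13) = mex{2,0,1} = 3
G(14) = mex{3,1,0} = 2
G(15) = mex{2,0,1} = 3
G(16) = mex{3,1,0} = 2
G(17) = mex{2,2,1} = 0
G(18) = mex{0,3,0} = 1
G(19) = mex{1,2,1} = 0
G(20) = mex{0,3,2} = 1
G(21) = mex{1,2,3} = 0
G(22) = mex{0,3,2} = 1
G(23) = mex{1,2,3} = 0
G(24) = mex{0,0,2} = 1
G(25) = mex{1,1,3} = 0
G(26) = mex{0,0,2} = 1
G(27) = mex{1,1,0} = 2
G(28) = mex{2,0,1} = 3
P-positions are exactly the n with G(n) = 0.

0, 2, 4, 6, 8, 17, 19, 21, 23, 25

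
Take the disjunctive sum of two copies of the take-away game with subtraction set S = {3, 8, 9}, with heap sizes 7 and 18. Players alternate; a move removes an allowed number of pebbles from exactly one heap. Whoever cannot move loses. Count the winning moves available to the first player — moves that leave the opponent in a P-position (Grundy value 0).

0

All heaps use S = {3, 8, 9}:
G(0) = 0
G(1) = mex{} = 0
G(2) = mex{} = 0
G(3) = mex{0} = 1
G(4) = mex{0} = 1
G(5) = mex{0} = 1
G(6) = mex{1} = 0
G(7) = mex{1} = 0
G(8) = mex{1,0} = 2
G(9) = mex{0,0,0} = 1
G(10) = mex{0,0,0} = 1
G(11) = mex{2,1,0} = 3
G(12) = mex{1,1,1} = 0
G(13) = mex{1,1,1} = 0
G(14) = mex{3,0,1} = 2
G(15) = mex{0,0,0} = 1
G(16) = mex{0,2,0} = 1
G(17) = mex{2,1,2} = 0
G(18) = mex{1,1,1} = 0
Heap A: G(7) = 0.
Heap B: G(18) = 0.
Combined Grundy value = 0 ⊕ 0 = 0.
A winning move leaves total XOR = 0, i.e. changes one component's Grundy value g to g ⊕ X where X is the current total.
Heap A: target g' = 0⊕0 = 0, but every legal move changes the Grundy value (mex property), so 0 moves.
Heap B: target g' = 0⊕0 = 0, but every legal move changes the Grundy value (mex property), so 0 moves.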